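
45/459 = 5/51 = 0.10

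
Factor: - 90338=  - 2^1*17^1 * 2657^1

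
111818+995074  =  1106892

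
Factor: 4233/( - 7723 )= -3^1 * 17^1 * 83^1* 7723^( - 1 )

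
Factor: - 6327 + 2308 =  - 4019^1 = - 4019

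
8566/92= 4283/46 = 93.11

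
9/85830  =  3/28610 = 0.00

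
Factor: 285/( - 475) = -3/5 = - 3^1 * 5^(-1 ) 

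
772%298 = 176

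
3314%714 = 458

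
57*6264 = 357048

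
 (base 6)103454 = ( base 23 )G60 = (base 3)102210121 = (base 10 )8602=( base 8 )20632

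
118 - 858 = - 740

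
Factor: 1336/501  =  2^3*3^( - 1 ) = 8/3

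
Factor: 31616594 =2^1*1487^1*10631^1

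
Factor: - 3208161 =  - 3^1*11^1 * 67^1*1451^1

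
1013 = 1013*1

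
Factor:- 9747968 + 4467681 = - 109^1 * 193^1*251^1 = - 5280287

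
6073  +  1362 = 7435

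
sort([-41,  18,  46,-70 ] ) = [-70, - 41,  18,46]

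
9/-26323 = - 9/26323  =  - 0.00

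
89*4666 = 415274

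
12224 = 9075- - 3149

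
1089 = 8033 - 6944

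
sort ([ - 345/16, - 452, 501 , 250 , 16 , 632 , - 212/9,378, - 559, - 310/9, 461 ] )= [ - 559, - 452,- 310/9 , - 212/9, - 345/16, 16, 250,  378, 461,  501, 632 ] 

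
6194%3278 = 2916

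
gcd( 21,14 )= 7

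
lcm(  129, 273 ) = 11739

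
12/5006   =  6/2503 = 0.00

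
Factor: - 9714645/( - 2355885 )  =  215881/52353 = 3^(  -  3 ) * 7^(-1)*59^1 * 277^(-1)*3659^1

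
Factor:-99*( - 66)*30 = 196020 = 2^2*3^4*5^1*11^2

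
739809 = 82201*9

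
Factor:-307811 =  - 7^1*43973^1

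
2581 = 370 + 2211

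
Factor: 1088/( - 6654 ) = - 544/3327 = - 2^5*3^(  -  1)*17^1 * 1109^( - 1 )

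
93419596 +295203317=388622913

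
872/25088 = 109/3136 = 0.03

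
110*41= 4510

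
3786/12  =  631/2 =315.50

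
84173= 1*84173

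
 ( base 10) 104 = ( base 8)150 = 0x68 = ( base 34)32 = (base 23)4c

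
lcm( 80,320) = 320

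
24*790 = 18960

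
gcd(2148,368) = 4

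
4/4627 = 4/4627 = 0.00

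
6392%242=100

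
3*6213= 18639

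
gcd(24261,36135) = 3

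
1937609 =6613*293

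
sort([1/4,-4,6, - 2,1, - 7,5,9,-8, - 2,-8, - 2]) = [  -  8,-8,-7,- 4, - 2, - 2,-2,1/4, 1, 5,6,9] 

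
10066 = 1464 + 8602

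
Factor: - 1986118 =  - 2^1*509^1*1951^1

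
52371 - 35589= 16782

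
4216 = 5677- 1461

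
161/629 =161/629 = 0.26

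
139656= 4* 34914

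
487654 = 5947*82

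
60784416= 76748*792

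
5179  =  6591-1412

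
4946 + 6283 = 11229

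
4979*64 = 318656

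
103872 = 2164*48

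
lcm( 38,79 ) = 3002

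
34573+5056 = 39629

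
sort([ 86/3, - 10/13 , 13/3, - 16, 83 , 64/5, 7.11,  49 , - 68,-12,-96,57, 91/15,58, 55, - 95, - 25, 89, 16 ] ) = [ - 96, - 95, - 68, - 25,-16,  -  12, - 10/13, 13/3, 91/15,7.11, 64/5, 16 , 86/3 , 49,55, 57, 58,83, 89 ]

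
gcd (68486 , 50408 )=2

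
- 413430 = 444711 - 858141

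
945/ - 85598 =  - 945/85598 = - 0.01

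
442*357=157794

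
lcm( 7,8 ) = 56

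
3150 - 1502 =1648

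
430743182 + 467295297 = 898038479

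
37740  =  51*740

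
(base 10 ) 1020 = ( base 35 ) t5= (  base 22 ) 228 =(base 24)1IC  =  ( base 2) 1111111100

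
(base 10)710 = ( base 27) Q8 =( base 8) 1306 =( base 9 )868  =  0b1011000110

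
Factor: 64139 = 31^1*2069^1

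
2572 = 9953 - 7381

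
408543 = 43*9501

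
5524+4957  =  10481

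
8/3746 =4/1873 = 0.00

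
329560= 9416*35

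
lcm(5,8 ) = 40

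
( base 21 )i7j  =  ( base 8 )17650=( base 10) 8104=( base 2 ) 1111110101000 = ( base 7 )32425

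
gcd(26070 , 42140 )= 10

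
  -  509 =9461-9970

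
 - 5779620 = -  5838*990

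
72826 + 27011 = 99837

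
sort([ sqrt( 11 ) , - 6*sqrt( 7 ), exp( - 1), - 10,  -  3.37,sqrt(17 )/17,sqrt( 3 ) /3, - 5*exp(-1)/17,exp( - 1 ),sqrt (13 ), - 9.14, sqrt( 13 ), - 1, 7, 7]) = [ - 6 * sqrt (7 ), - 10,-9.14,-3.37, - 1, - 5*exp ( - 1 )/17, sqrt( 17 ) /17, exp(  -  1 ),exp( - 1),sqrt(3) /3,sqrt( 11),sqrt( 13)  ,  sqrt(13),7, 7 ]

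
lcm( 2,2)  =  2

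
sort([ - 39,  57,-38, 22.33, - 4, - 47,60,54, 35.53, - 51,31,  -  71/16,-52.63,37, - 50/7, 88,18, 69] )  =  [ - 52.63, - 51,-47,  -  39,-38, - 50/7, - 71/16, - 4, 18, 22.33,  31, 35.53,37, 54,57,60,69, 88 ] 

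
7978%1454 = 708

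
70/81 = 70/81=0.86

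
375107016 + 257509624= 632616640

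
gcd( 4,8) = 4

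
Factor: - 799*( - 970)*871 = 2^1*5^1*13^1*17^1*47^1*67^1*97^1 = 675051130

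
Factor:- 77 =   -  7^1* 11^1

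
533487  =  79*6753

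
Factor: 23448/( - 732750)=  - 2^2*5^( - 3) =- 4/125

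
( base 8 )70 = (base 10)56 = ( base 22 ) 2C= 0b111000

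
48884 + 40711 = 89595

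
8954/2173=4 + 262/2173 = 4.12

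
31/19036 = 31/19036 = 0.00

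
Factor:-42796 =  -2^2*13^1*823^1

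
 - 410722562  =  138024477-548747039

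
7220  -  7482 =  - 262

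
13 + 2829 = 2842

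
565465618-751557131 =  - 186091513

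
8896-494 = 8402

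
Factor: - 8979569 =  - 8979569^1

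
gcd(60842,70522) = 2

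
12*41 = 492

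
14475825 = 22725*637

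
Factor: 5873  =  7^1 * 839^1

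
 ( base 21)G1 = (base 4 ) 11101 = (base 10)337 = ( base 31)ar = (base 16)151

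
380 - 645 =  - 265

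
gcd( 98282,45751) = 1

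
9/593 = 9/593 =0.02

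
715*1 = 715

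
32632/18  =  1812 + 8/9 = 1812.89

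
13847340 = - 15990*( -866) 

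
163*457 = 74491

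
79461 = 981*81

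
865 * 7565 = 6543725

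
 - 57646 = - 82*703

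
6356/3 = 6356/3 = 2118.67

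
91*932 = 84812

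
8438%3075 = 2288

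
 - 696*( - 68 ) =47328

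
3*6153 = 18459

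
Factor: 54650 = 2^1*5^2 *1093^1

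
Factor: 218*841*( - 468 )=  - 85802184 = - 2^3 * 3^2*13^1*29^2 * 109^1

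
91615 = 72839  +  18776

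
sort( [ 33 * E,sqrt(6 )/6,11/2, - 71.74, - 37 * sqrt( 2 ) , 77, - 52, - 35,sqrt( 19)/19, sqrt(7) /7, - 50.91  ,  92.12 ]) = [- 71.74, - 37*sqrt( 2), - 52 , - 50.91,  -  35,sqrt (19)/19,sqrt( 7)/7,  sqrt( 6 )/6, 11/2,77,  33*E, 92.12]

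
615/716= 615/716 = 0.86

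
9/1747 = 9/1747 = 0.01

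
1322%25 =22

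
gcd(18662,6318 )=2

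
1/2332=1/2332 = 0.00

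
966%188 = 26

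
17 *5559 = 94503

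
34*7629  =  259386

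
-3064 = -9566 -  - 6502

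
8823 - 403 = 8420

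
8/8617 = 8/8617   =  0.00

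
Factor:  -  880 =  - 2^4*5^1*11^1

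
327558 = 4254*77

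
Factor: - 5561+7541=1980 = 2^2*3^2* 5^1 * 11^1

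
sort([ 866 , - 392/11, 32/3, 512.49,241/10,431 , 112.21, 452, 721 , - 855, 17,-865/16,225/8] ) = [-855, - 865/16, - 392/11,32/3,17,241/10,225/8, 112.21,431,452,  512.49, 721,866]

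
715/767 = 55/59 = 0.93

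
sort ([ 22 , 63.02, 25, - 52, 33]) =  [ - 52,  22, 25, 33, 63.02]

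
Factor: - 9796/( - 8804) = 79/71 = 71^( - 1)*79^1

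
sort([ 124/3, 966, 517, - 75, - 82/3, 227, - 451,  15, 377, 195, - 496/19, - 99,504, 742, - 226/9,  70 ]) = [ - 451, - 99, - 75, - 82/3, - 496/19,-226/9, 15, 124/3, 70, 195,227,377, 504, 517, 742, 966]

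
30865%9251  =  3112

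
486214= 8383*58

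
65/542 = 65/542 =0.12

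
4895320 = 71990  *68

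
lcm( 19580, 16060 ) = 1429340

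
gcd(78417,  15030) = 9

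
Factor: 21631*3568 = 2^4*97^1 * 223^2=77179408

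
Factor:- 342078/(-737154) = 3^ (-2)*17^( - 1)*71^1 =71/153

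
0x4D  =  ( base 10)77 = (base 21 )3e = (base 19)41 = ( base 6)205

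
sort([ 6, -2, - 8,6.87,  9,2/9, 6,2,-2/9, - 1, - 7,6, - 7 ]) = [  -  8,  -  7, - 7, - 2, - 1, - 2/9,2/9,  2,6,6, 6, 6.87,9]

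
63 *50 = 3150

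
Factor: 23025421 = 67^1*281^1*1223^1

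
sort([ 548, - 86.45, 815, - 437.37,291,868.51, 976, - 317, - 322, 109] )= [ - 437.37, - 322, - 317, - 86.45,109, 291,548, 815,868.51,976 ]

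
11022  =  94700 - 83678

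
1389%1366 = 23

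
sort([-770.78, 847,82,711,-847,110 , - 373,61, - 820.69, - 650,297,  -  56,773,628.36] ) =[ - 847, - 820.69, - 770.78, - 650 , - 373, - 56,61,82, 110,297, 628.36,711, 773, 847]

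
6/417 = 2/139 = 0.01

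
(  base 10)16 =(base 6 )24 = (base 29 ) g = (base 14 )12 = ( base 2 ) 10000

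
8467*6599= 55873733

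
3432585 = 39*88015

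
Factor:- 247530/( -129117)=370/193 = 2^1 * 5^1*37^1 * 193^( - 1) 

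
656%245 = 166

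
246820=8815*28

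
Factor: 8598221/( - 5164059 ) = -3^(-1)*29^( - 1)*59357^(-1) * 8598221^1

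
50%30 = 20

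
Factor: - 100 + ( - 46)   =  -2^1*73^1 =-146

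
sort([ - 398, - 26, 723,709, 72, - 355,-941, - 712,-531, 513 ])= [-941, - 712, - 531 ,  -  398, - 355, - 26, 72, 513, 709, 723 ] 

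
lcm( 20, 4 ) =20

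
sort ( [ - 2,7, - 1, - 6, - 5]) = [ - 6,-5, - 2, - 1,7]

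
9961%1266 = 1099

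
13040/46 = 6520/23 = 283.48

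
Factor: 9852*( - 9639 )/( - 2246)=47481714/1123= 2^1*3^5 *7^1*17^1*821^1*1123^(-1 )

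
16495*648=10688760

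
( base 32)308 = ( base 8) 6010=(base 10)3080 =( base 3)11020002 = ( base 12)1948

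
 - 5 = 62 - 67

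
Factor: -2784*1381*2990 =-11495664960= -2^6*3^1* 5^1* 13^1*23^1*29^1*1381^1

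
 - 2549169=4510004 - 7059173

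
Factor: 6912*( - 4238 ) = -29293056 =-2^9*3^3*13^1*163^1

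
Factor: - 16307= - 23^1 *709^1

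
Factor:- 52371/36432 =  - 2^(-4 )* 23^1 = -  23/16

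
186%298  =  186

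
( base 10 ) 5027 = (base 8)11643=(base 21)B88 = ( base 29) 5SA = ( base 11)3860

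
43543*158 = 6879794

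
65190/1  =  65190  =  65190.00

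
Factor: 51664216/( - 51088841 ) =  - 2^3*619^1*10433^1*51088841^( - 1)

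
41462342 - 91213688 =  - 49751346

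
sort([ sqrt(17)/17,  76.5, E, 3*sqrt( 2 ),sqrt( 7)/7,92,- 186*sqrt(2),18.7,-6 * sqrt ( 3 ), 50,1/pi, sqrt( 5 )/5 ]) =[-186*sqrt( 2 ), - 6*sqrt( 3 ), sqrt( 17) /17, 1/pi,sqrt(7 ) /7,sqrt (5 ) /5,E, 3*sqrt( 2), 18.7, 50,76.5, 92 ]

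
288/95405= 288/95405 = 0.00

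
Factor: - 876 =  - 2^2*3^1*73^1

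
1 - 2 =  - 1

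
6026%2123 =1780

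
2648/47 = 2648/47 = 56.34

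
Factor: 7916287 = 71^1 * 111497^1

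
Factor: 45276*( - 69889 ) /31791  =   - 2^2*7^3*11^1*47^1*1487^1* 10597^(- 1 ) = -  1054764788/10597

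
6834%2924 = 986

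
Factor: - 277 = - 277^1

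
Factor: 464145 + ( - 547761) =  - 2^5*3^1 * 13^1*67^1 = - 83616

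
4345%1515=1315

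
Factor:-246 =  -  2^1  *  3^1 * 41^1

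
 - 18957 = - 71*267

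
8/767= 8/767 = 0.01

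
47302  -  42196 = 5106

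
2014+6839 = 8853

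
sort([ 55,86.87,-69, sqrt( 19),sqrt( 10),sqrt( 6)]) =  [-69,sqrt( 6) , sqrt( 10),  sqrt ( 19 ),55,86.87] 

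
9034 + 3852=12886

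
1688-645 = 1043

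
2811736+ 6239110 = 9050846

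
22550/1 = 22550 = 22550.00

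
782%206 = 164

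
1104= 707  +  397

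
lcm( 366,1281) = 2562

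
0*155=0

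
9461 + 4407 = 13868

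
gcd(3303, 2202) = 1101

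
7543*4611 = 34780773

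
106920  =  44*2430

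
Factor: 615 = 3^1*5^1*41^1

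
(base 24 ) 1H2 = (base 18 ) 30E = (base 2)1111011010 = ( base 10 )986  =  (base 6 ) 4322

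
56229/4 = 14057+1/4 = 14057.25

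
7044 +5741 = 12785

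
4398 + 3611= 8009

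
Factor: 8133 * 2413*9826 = 2^1* 3^1*17^3*19^1*127^1*2711^1 = 192834552354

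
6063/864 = 2021/288= 7.02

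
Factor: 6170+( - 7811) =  - 3^1*547^1 = - 1641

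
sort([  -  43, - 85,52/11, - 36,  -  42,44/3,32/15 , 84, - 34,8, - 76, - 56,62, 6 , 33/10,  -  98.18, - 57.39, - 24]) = [ - 98.18, - 85,-76,- 57.39, - 56, - 43, - 42, - 36,-34, - 24, 32/15, 33/10, 52/11,6,8, 44/3,62,  84]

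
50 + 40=90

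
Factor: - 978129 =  - 3^3*17^1*2131^1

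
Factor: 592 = 2^4*37^1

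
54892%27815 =27077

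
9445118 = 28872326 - 19427208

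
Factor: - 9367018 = -2^1*577^1*8117^1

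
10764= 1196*9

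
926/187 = 926/187 = 4.95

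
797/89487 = 797/89487  =  0.01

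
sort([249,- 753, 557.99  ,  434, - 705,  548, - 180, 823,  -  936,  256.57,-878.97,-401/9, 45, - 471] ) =[-936, - 878.97, - 753,-705, - 471, - 180, - 401/9,45,249,256.57,434, 548, 557.99, 823 ]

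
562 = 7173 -6611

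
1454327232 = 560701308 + 893625924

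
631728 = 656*963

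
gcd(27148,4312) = 44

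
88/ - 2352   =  - 1+283/294 = - 0.04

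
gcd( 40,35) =5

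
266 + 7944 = 8210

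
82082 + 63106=145188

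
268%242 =26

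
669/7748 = 669/7748 = 0.09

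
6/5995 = 6/5995 = 0.00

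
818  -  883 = -65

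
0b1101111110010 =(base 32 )6VI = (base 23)DC1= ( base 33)6iq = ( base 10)7154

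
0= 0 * 29148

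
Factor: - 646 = -2^1*17^1 * 19^1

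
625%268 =89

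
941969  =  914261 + 27708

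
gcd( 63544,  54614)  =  94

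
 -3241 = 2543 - 5784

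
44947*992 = 44587424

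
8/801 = 8/801 = 0.01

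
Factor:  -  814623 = -3^1*17^1*15973^1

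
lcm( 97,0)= 0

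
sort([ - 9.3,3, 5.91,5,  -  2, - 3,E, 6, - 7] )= [ - 9.3, - 7,- 3, - 2,E,3,5, 5.91, 6 ]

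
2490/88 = 28 + 13/44 = 28.30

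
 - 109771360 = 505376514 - 615147874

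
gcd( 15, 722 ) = 1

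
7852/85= 92 + 32/85= 92.38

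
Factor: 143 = 11^1*13^1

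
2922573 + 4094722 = 7017295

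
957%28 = 5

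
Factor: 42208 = 2^5*1319^1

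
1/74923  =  1/74923  =  0.00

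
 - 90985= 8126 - 99111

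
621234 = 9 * 69026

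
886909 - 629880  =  257029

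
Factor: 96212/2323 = 2^2*23^(-1)*67^1*101^( - 1) * 359^1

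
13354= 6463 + 6891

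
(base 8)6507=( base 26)50J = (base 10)3399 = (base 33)340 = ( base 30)3n9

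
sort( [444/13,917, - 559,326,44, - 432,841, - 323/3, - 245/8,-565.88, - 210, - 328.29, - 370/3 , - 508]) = [-565.88, - 559, - 508, - 432,  -  328.29,-210, - 370/3, - 323/3, - 245/8,444/13,44, 326,841,  917]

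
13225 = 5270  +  7955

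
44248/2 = 22124=22124.00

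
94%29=7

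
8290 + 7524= 15814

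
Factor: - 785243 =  - 23^1*34141^1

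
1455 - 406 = 1049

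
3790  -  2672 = 1118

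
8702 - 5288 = 3414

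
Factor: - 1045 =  - 5^1*11^1*19^1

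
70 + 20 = 90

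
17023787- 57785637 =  - 40761850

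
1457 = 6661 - 5204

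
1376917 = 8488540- 7111623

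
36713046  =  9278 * 3957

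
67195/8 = 8399+3/8 = 8399.38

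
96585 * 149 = 14391165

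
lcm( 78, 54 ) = 702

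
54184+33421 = 87605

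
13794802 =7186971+6607831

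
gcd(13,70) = 1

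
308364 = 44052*7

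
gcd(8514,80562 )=6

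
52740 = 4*13185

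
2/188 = 1/94 = 0.01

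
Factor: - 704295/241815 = -999/343 = -  3^3*7^( - 3)*37^1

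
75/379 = 75/379  =  0.20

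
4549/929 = 4549/929 = 4.90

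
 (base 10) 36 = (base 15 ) 26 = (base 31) 15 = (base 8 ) 44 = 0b100100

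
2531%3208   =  2531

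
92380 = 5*18476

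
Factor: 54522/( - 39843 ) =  - 26/19 = - 2^1*13^1*19^(-1)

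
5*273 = 1365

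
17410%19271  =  17410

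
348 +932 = 1280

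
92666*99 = 9173934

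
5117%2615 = 2502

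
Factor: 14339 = 13^1*1103^1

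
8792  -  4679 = 4113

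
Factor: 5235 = 3^1*5^1 *349^1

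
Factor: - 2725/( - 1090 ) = 5/2 = 2^( - 1 )*5^1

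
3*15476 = 46428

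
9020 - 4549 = 4471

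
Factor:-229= - 229^1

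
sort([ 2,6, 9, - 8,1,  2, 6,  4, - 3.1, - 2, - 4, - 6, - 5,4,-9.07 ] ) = [ - 9.07, - 8, - 6, - 5, - 4, - 3.1, - 2,  1,2, 2,4 , 4,  6, 6,9]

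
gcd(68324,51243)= 17081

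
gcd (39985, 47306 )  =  1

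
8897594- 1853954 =7043640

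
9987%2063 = 1735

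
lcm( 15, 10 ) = 30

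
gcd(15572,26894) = 34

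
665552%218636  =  9644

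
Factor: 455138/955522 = 239^( - 1)*1999^( - 1) * 227569^1 = 227569/477761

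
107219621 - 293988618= - 186768997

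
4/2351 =4/2351 = 0.00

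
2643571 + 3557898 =6201469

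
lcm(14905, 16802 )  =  924110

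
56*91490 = 5123440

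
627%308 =11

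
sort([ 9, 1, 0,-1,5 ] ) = [ - 1 , 0, 1,5, 9 ] 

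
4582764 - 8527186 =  - 3944422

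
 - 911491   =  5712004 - 6623495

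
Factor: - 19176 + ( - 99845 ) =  - 7^3*347^1 = - 119021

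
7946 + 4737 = 12683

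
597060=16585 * 36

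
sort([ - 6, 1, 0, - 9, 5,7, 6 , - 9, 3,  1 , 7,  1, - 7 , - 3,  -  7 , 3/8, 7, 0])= [-9, - 9, -7, - 7, - 6, - 3,  0,0, 3/8, 1,1 , 1 , 3,5, 6,  7,7, 7 ]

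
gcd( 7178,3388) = 2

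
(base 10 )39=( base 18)23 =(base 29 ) 1A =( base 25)1E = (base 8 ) 47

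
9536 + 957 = 10493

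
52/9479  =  52/9479 =0.01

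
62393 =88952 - 26559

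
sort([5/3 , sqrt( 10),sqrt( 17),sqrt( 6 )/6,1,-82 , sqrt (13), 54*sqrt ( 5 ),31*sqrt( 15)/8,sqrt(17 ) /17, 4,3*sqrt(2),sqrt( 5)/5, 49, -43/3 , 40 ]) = [-82,-43/3, sqrt( 17 )/17, sqrt ( 6 )/6,sqrt(5 ) /5,1,5/3,  sqrt ( 10) , sqrt( 13 ),4, sqrt ( 17), 3  *  sqrt ( 2 ),31*sqrt( 15 )/8,40,49,54* sqrt(5 )]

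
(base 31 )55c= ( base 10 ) 4972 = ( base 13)2356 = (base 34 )4A8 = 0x136C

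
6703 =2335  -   - 4368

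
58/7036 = 29/3518= 0.01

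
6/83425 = 6/83425 = 0.00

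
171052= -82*( - 2086 )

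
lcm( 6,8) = 24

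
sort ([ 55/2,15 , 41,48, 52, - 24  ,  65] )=[ - 24,15,55/2, 41 , 48, 52,  65] 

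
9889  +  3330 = 13219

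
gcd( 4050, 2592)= 162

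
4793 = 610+4183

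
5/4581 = 5/4581 = 0.00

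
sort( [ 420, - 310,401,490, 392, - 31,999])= [ - 310,-31,392, 401, 420,490,  999 ] 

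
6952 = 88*79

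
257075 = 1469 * 175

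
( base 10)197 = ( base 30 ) 6h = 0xC5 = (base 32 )65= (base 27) 78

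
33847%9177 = 6316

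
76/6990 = 38/3495   =  0.01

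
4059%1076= 831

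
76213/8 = 9526 + 5/8= 9526.62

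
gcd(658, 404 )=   2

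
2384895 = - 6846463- - 9231358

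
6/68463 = 2/22821 = 0.00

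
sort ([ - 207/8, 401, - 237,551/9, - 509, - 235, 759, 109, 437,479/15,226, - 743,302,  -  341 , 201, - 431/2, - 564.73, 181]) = [ - 743, - 564.73, - 509, - 341,  -  237, - 235, - 431/2, - 207/8,479/15,551/9,109,181,201,226,302,401,437,759 ]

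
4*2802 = 11208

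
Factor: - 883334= - 2^1*441667^1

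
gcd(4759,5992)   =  1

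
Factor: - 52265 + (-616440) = - 5^1*19^1*7039^1= -  668705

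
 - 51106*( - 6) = 306636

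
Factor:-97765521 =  - 3^1 * 7^1*17^2*  89^1*181^1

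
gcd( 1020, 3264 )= 204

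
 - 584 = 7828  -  8412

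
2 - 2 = 0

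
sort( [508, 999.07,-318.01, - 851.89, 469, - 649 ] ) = [  -  851.89, - 649, - 318.01, 469,  508, 999.07] 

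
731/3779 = 731/3779 = 0.19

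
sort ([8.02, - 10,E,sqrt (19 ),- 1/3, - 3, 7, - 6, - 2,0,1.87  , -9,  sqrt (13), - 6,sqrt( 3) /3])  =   [ - 10,-9,- 6,-6, - 3, - 2,-1/3,0 , sqrt( 3)/3, 1.87 , E,sqrt( 13 ),sqrt( 19 ),7,8.02 ]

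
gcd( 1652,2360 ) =236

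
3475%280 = 115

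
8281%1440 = 1081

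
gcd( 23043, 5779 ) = 1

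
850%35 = 10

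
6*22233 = 133398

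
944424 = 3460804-2516380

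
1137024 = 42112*27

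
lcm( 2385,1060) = 9540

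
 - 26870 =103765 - 130635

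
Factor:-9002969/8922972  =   - 2^ (-2 )*3^(-1 ) * 397^( - 1 )* 1873^( -1) * 9002969^1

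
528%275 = 253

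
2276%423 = 161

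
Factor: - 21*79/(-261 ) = 553/87 = 3^( - 1)*7^1*29^( - 1) *79^1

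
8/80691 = 8/80691 = 0.00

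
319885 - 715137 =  - 395252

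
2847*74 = 210678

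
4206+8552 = 12758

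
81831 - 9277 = 72554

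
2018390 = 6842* 295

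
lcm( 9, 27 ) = 27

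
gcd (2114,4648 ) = 14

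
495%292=203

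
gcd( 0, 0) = 0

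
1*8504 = 8504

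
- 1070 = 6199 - 7269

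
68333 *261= 17834913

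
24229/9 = 24229/9 = 2692.11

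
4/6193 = 4/6193 = 0.00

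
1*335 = 335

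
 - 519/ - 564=173/188 = 0.92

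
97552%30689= 5485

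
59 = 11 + 48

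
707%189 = 140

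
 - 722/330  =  -361/165 = -2.19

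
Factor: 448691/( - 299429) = - 13^( - 1) * 31^( - 1 )*127^1*743^( -1 )*3533^1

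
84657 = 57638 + 27019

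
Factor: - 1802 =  - 2^1*17^1*53^1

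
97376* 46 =4479296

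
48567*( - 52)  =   - 2525484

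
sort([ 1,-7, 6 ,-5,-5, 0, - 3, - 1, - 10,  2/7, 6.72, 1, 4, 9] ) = [ - 10, - 7, - 5,- 5, - 3,-1, 0, 2/7,1, 1, 4, 6,  6.72,9 ]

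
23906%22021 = 1885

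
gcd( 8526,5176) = 2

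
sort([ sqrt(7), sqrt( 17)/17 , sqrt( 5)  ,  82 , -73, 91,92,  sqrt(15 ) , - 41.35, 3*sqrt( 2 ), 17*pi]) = [ - 73, - 41.35, sqrt ( 17 )/17  ,  sqrt(5),sqrt( 7 ),sqrt( 15), 3*sqrt( 2 ),17 * pi, 82, 91, 92] 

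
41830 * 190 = 7947700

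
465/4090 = 93/818 = 0.11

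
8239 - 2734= 5505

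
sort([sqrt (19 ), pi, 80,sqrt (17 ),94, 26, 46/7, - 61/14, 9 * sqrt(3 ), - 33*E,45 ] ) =[- 33*E, - 61/14, pi, sqrt(17 ), sqrt ( 19), 46/7, 9*sqrt(3 ),26,45,80, 94 ] 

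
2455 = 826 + 1629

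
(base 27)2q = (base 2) 1010000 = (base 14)5A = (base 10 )80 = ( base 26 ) 32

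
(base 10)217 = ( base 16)d9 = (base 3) 22001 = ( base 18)C1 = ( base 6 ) 1001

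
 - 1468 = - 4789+3321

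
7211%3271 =669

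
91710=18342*5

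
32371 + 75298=107669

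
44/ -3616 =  - 1 + 893/904  =  - 0.01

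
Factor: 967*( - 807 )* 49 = - 38238081 = - 3^1 * 7^2*269^1 * 967^1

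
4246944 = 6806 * 624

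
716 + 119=835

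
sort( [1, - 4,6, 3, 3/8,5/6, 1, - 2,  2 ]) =[ -4, - 2,3/8, 5/6, 1,  1, 2,3,6] 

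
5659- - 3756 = 9415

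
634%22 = 18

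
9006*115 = 1035690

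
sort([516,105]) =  [ 105,  516 ] 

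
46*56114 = 2581244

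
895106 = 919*974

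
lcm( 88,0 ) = 0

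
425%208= 9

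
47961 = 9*5329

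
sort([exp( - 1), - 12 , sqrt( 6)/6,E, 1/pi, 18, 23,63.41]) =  [ - 12,  1/pi, exp(  -  1 ),sqrt(6) /6,E, 18, 23,63.41 ] 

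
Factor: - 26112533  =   - 607^1*43019^1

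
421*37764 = 15898644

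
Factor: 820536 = 2^3*3^1*179^1 *191^1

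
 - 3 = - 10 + 7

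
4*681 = 2724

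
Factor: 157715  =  5^1 * 31543^1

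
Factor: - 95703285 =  - 3^1*5^1*17^1 * 19^1 * 19753^1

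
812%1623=812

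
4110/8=513+3/4 =513.75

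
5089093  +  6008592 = 11097685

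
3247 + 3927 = 7174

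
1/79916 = 1/79916 = 0.00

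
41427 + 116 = 41543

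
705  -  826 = - 121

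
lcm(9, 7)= 63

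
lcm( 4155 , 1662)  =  8310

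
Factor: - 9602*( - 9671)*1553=2^1*19^1*509^1* 1553^1*4801^1 =144213042926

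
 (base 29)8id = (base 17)1824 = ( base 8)16137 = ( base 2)1110001011111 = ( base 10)7263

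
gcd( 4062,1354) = 1354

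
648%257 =134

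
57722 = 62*931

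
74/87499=74/87499 = 0.00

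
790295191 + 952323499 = 1742618690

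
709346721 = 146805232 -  - 562541489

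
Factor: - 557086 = -2^1*278543^1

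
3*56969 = 170907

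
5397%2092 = 1213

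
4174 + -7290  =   - 3116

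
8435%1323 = 497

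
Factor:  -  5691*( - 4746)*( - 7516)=  -  2^3*3^2*7^2  *  113^1*271^1*1879^1 = - 203003296776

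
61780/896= 68 + 213/224 = 68.95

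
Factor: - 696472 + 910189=213717 =3^1 * 7^1*10177^1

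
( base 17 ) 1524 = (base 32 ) 67S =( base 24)B2C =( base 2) 1100011111100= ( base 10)6396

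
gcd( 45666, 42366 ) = 6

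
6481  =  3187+3294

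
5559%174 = 165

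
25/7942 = 25/7942 = 0.00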